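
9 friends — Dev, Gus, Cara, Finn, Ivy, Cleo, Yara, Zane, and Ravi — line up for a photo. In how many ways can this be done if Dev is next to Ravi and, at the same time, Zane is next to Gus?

Treat {Dev,Ravi} as one block (2 orders) and {Zane,Gus} as another (2 orders).
That leaves 7 units to arrange: 2 × 2 × 7! = 4 × 5040 = 20160.

20160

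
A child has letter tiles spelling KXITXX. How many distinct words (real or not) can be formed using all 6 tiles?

120

The 6 letters of KXITXX have repeats: X appearing 3 times.
Dividing 6! = 720 by 3! = 6 for the repeated letters gives 120.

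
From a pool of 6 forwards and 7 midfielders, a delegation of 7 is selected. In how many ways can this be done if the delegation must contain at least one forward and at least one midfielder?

1715

Total 7-person selections from all 13: C(13,7) = 1716.
Selections missing a whole group: no forwards → C(7,7) = 1; no midfielders → C(6,7) = 0.
Both groups omitted at once is impossible, so 1716 − 1 = 1715.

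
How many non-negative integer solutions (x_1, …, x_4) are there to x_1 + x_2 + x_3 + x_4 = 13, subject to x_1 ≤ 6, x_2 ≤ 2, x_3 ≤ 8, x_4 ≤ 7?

By stars and bars, unrestricted non-negative solutions to x_1+…+x_4 = 13 number C(13+3,3) = 560.
Subtract solutions that violate a single cap (substitute x_i' = x_i − (cap_i+1)): x_1 ≥ 7 gives C(9,3) = 84; x_2 ≥ 3 gives C(13,3) = 286; x_3 ≥ 9 gives C(7,3) = 35; x_4 ≥ 8 gives C(8,3) = 56. Together 461.
Add back pairs where two caps are both exceeded: 20 + 0 + 0 + 4 + 10 + 0 = 34.
By inclusion–exclusion the count is 560 − 461 + 34 = 133.

133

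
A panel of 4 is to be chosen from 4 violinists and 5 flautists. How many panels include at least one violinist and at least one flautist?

Total 4-person selections from all 9: C(9,4) = 126.
Selections missing a whole group: no violinists → C(5,4) = 5; no flautists → C(4,4) = 1.
Both groups omitted at once is impossible, so 126 − 6 = 120.

120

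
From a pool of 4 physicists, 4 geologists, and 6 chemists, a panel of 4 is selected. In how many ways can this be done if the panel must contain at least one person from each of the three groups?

528

Total 4-person selections from all 14: C(14,4) = 1001.
Selections missing a whole group: no physicists → C(10,4) = 210; no geologists → C(10,4) = 210; no chemists → C(8,4) = 70.
Add back selections omitting two groups (i.e. drawn from a single group): C(4,4) + C(4,4) + C(6,4) = 17.
By inclusion–exclusion: 1001 − 490 + 17 = 528.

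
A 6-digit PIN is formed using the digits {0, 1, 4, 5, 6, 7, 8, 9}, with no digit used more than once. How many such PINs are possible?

20160

With no repetition, fill the 6 digits in order: 8 choices, then 7, down to 3.
That product is 8 × 7 × 6 × 5 × 4 × 3 = 20160.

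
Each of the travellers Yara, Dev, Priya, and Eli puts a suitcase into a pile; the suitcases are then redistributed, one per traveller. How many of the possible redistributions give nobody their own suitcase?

Count assignments avoiding every fixed point. For any j of the 4 travellers fixed to their own suitcase, the other 4−j can be arranged in (4−j)! ways.
By inclusion–exclusion this is Σ_{j=0}^{4} (−1)^j C(4,j)·(4−j)!.
Computing: 24 − 24 + 12 − 4 + 1 = 9.

9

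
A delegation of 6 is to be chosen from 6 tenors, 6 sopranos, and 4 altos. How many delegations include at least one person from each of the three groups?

6666

With no constraint there are C(16,6) = 8008 possible selections.
Selections missing a whole group: no tenors → C(10,6) = 210; no sopranos → C(10,6) = 210; no altos → C(12,6) = 924.
Add back selections omitting two groups (i.e. drawn from a single group): C(6,6) + C(6,6) + C(4,6) = 2.
By inclusion–exclusion: 8008 − 1344 + 2 = 6666.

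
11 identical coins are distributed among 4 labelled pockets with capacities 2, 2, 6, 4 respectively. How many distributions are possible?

By stars and bars, unrestricted non-negative solutions to x_1+…+x_4 = 11 number C(11+3,3) = 364.
Subtract solutions that violate a single cap (substitute x_i' = x_i − (cap_i+1)): x_1 ≥ 3 gives C(11,3) = 165; x_2 ≥ 3 gives C(11,3) = 165; x_3 ≥ 7 gives C(7,3) = 35; x_4 ≥ 5 gives C(9,3) = 84. Together 449.
Add back pairs where two caps are both exceeded: 56 + 4 + 20 + 4 + 20 + 0 = 104.
Subtract triples: 0 + 1 + 0 + 0 = 1.
By inclusion–exclusion the count is 364 − 449 + 104 − 1 = 18.

18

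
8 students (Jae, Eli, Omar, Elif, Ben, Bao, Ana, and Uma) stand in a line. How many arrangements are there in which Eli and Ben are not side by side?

30240

Of the 8! = 40320 arrangements, those with Eli and Ben adjacent number 2 × 7! = 10080 (treat the pair as a block with 2 internal orders).
So 40320 − 10080 = 30240 arrangements keep them apart.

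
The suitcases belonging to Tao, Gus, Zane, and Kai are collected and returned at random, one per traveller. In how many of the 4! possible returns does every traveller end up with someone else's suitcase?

Let Aᵢ be the assignments in which traveller i gets their own suitcase. We want the size of the complement of A₁∪…∪A_4.
By inclusion–exclusion this is Σ_{j=0}^{4} (−1)^j C(4,j)·(4−j)!.
Computing: 24 − 24 + 12 − 4 + 1 = 9.

9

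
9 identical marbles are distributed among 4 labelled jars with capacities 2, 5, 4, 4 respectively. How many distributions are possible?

Without the upper bounds there are C(12,3) = 220 ways to split 9 among 4 jars.
Subtract solutions that violate a single cap (substitute x_i' = x_i − (cap_i+1)): x_1 ≥ 3 gives C(9,3) = 84; x_2 ≥ 6 gives C(6,3) = 20; x_3 ≥ 5 gives C(7,3) = 35; x_4 ≥ 5 gives C(7,3) = 35. Together 174.
Add back pairs where two caps are both exceeded: 1 + 4 + 4 + 0 + 0 + 0 = 9.
By inclusion–exclusion the count is 220 − 174 + 9 = 55.

55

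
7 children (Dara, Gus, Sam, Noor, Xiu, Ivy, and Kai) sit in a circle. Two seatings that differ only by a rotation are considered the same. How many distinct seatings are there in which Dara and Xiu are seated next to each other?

Treat {Dara, Xiu} as one unit (2 internal orders) and seat the resulting 6 units around the table: (5)! circular arrangements.
So 2 × (5)! = 2 × 120 = 240.

240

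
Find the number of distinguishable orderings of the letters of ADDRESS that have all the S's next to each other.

Treat the 2 copies of S as a single block. The multiset to arrange is then {SS, A, D, D, E, R}, 6 items in all.
That gives (6)!/(2!) = 360 arrangements.

360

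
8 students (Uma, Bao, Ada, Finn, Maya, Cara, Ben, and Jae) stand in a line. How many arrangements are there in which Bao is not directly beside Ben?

30240

There are 8! = 40320 arrangements in all. If Bao and Ben are adjacent, merging them into one block gives 2·(7)! = 10080 arrangements.
So 40320 − 10080 = 30240 arrangements keep them apart.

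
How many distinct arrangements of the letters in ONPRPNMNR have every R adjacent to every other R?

Treat the 2 copies of R as a single block. The multiset to arrange is then {RR, M, N, N, N, O, P, P}, 8 items in all.
That gives (8)!/(3!·2!) = 3360 arrangements.

3360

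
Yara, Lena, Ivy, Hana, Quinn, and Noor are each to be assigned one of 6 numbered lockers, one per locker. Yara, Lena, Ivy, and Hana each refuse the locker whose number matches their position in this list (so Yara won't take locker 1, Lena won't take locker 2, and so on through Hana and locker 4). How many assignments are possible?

362

Let Aᵢ (for 1 ≤ i ≤ 4) be the placements that put person i in their forbidden locker. Any j of these fix j positions, leaving (6−j)! ways to fill the rest, and there are C(4,j) ways to pick which j.
By inclusion–exclusion, the number of valid placements is Σ_{j=0}^{4} (−1)^j C(4,j)·(6−j)!.
Computing: 720 − 480 + 144 − 24 + 2 = 362.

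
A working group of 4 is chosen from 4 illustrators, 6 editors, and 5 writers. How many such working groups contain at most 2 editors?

Split by how many editors are chosen (0 through 2).
Sum: C(6,0)·C(9,4) + C(6,1)·C(9,3) + C(6,2)·C(9,2) = 126 + 504 + 540 = 1170.

1170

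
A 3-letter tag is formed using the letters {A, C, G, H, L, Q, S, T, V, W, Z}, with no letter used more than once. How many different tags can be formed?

990

Choose and order 3 of the 11 symbols: the first letter has 11 options, the next 10, then 9.
11 × 10 × 9 = 990.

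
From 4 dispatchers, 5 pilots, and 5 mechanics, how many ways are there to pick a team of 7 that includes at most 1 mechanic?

456

Split by how many mechanics are chosen (0 through 1).
Sum: C(5,0)·C(9,7) + C(5,1)·C(9,6) = 36 + 420 = 456.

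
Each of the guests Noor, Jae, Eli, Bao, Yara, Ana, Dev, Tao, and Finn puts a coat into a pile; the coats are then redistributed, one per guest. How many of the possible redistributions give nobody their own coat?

Let Aᵢ be the assignments in which guest i gets their own coat. We want the size of the complement of A₁∪…∪A_9.
By inclusion–exclusion this is Σ_{j=0}^{9} (−1)^j C(9,j)·(9−j)!.
Computing: 362880 − 362880 + 181440 − 60480 + 15120 − 3024 + 504 − 72 + 9 − 1 = 133496.

133496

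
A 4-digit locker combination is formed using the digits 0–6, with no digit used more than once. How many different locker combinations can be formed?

840

This is a permutation of 4 out of 7: P(7,4) = 7!/3!.
That product is 7 × 6 × 5 × 4 = 840.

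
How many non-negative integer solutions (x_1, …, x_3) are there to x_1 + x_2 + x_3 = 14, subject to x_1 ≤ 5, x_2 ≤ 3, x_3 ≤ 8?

6

Without the upper bounds there are C(16,2) = 120 ways to split 14 among 3 variables.
Subtract solutions that violate a single cap (substitute x_i' = x_i − (cap_i+1)): x_1 ≥ 6 gives C(10,2) = 45; x_2 ≥ 4 gives C(12,2) = 66; x_3 ≥ 9 gives C(7,2) = 21. Together 132.
Add back pairs where two caps are both exceeded: 15 + 0 + 3 = 18.
By inclusion–exclusion the count is 120 − 132 + 18 = 6.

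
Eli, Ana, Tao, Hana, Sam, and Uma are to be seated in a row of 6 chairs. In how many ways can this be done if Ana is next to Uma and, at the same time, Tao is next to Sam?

96

Treat {Ana,Uma} as one block (2 orders) and {Tao,Sam} as another (2 orders).
That leaves 4 units to arrange: 2 × 2 × 4! = 4 × 24 = 96.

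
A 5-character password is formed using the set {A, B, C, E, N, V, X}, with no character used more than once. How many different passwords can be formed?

With no repetition, fill the 5 characters in order: 7 choices, then 6, down to 3.
7 × 6 × 5 × 4 × 3 = 2520.

2520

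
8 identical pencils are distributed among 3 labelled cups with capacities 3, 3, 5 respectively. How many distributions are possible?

10

By stars and bars, unrestricted non-negative solutions to x_1+…+x_3 = 8 number C(8+2,2) = 45.
Subtract solutions that violate a single cap (substitute x_i' = x_i − (cap_i+1)): x_1 ≥ 4 gives C(6,2) = 15; x_2 ≥ 4 gives C(6,2) = 15; x_3 ≥ 6 gives C(4,2) = 6. Together 36.
Add back pairs where two caps are both exceeded: 1 + 0 + 0 = 1.
By inclusion–exclusion the count is 45 − 36 + 1 = 10.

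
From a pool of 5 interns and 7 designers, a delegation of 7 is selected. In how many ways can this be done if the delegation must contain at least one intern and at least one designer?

791

Unrestricted: C(12,7) = 792 ways to pick any 7 of the 12.
Selections missing a whole group: no interns → C(7,7) = 1; no designers → C(5,7) = 0.
Both groups omitted at once is impossible, so 792 − 1 = 791.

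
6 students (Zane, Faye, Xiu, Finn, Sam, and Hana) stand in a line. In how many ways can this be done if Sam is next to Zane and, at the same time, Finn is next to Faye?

Treat {Sam,Zane} as one block (2 orders) and {Finn,Faye} as another (2 orders).
That leaves 4 units to arrange: 2 × 2 × 4! = 4 × 24 = 96.

96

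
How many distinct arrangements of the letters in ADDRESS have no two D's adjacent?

Total arrangements of ADDRESS: 7!/(2!·2!) = 1260.
If the two D's are adjacent, glue them into one block, leaving 6 items to arrange: (6)!/(2!) = 360 ways.
Subtracting, 1260 − 360 = 900 arrangements keep the D's apart.

900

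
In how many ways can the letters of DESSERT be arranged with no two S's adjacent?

900

Total arrangements of DESSERT: 7!/(2!·2!) = 1260.
Arrangements with the S's together: treat SS as one letter, giving (6)!/(2!) = 360.
Hence 1260 − 360 = 900.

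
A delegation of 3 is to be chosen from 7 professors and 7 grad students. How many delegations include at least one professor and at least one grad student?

294

With no constraint there are C(14,3) = 364 possible selections.
Selections missing a whole group: no professors → C(7,3) = 35; no grad students → C(7,3) = 35.
Both groups omitted at once is impossible, so 364 − 70 = 294.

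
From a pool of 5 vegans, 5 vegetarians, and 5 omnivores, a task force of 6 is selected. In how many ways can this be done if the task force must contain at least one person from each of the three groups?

Total 6-person selections from all 15: C(15,6) = 5005.
Subtract selections that omit an entire group: no vegans → C(10,6) = 210; no vegetarians → C(10,6) = 210; no omnivores → C(10,6) = 210.
Add back selections omitting two groups (i.e. drawn from a single group): C(5,6) + C(5,6) + C(5,6) = 0.
By inclusion–exclusion: 5005 − 630 + 0 = 4375.

4375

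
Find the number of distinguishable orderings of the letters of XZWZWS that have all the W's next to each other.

Treat the 2 copies of W as a single block. The multiset to arrange is then {WW, S, X, Z, Z}, 5 items in all.
That gives (5)!/(2!) = 60 arrangements.

60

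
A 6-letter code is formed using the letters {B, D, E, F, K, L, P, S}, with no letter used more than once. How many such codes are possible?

This is a permutation of 6 out of 8: P(8,6) = 8!/2!.
That product is 8 × 7 × 6 × 5 × 4 × 3 = 20160.

20160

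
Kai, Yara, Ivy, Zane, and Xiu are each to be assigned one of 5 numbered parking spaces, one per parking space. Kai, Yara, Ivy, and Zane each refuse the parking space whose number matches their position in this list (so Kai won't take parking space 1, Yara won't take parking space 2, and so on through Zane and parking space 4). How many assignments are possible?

Let Aᵢ (for 1 ≤ i ≤ 4) be the placements that put person i in their forbidden parking space. Any j of these fix j positions, leaving (5−j)! ways to fill the rest, and there are C(4,j) ways to pick which j.
By inclusion–exclusion, the number of valid placements is Σ_{j=0}^{4} (−1)^j C(4,j)·(5−j)!.
Computing: 120 − 96 + 36 − 8 + 1 = 53.

53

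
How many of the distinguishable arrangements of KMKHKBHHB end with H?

Fix H in the last position and arrange the remaining 8 letters.
Those 8 letters have B appearing twice, H appearing twice, and K appearing 3 times, giving (8)!/(3!·2!·2!) = 1680.

1680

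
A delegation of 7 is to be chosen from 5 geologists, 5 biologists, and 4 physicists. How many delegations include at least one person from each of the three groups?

Total 7-person selections from all 14: C(14,7) = 3432.
Subtract selections that omit an entire group: no geologists → C(9,7) = 36; no biologists → C(9,7) = 36; no physicists → C(10,7) = 120.
Add back selections omitting two groups (i.e. drawn from a single group): C(5,7) + C(5,7) + C(4,7) = 0.
By inclusion–exclusion: 3432 − 192 + 0 = 3240.

3240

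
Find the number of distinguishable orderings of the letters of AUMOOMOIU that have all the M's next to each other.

3360

Treat the 2 copies of M as a single block. The multiset to arrange is then {MM, A, I, O, O, O, U, U}, 8 items in all.
That gives (8)!/(3!·2!) = 3360 arrangements.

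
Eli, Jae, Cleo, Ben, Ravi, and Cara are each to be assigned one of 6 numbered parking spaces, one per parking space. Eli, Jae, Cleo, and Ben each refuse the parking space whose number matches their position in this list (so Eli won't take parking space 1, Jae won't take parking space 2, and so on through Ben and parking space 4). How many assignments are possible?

Let Aᵢ (for 1 ≤ i ≤ 4) be the placements that put person i in their forbidden parking space. Any j of these fix j positions, leaving (6−j)! ways to fill the rest, and there are C(4,j) ways to pick which j.
By inclusion–exclusion, the number of valid placements is Σ_{j=0}^{4} (−1)^j C(4,j)·(6−j)!.
Computing: 720 − 480 + 144 − 24 + 2 = 362.

362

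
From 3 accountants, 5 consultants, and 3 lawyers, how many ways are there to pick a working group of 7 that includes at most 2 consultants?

Split by how many consultants are chosen (0 through 2).
Sum: C(5,0)·C(6,7) + C(5,1)·C(6,6) + C(5,2)·C(6,5) = 0 + 5 + 60 = 65.

65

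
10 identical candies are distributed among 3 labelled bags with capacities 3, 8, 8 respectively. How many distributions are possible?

Without the upper bounds there are C(12,2) = 66 ways to split 10 among 3 bags.
Subtract solutions that violate a single cap (substitute x_i' = x_i − (cap_i+1)): x_1 ≥ 4 gives C(8,2) = 28; x_2 ≥ 9 gives C(3,2) = 3; x_3 ≥ 9 gives C(3,2) = 3. Together 34.
No two caps can be exceeded simultaneously, so the pair terms are all 0.
By inclusion–exclusion the count is 66 − 34 + 0 = 32.

32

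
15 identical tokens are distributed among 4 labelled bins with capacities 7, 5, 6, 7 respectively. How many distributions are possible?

211

By stars and bars, unrestricted non-negative solutions to x_1+…+x_4 = 15 number C(15+3,3) = 816.
Subtract solutions that violate a single cap (substitute x_i' = x_i − (cap_i+1)): x_1 ≥ 8 gives C(10,3) = 120; x_2 ≥ 6 gives C(12,3) = 220; x_3 ≥ 7 gives C(11,3) = 165; x_4 ≥ 8 gives C(10,3) = 120. Together 625.
Add back pairs where two caps are both exceeded: 4 + 1 + 0 + 10 + 4 + 1 = 20.
By inclusion–exclusion the count is 816 − 625 + 20 = 211.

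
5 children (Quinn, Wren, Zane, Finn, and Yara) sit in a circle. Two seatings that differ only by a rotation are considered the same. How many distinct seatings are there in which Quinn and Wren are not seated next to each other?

12

All circular seatings of 5 people number (4)! = 24.
Those with Quinn next to Wren: fuse the pair into one unit and seat 4 units around a circle — 2·(3)! = 12.
Subtracting, 24 − 12 = 12.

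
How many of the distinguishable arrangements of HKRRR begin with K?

Fix K in the first position and arrange the remaining 4 letters.
Those 4 letters have R appearing 3 times, giving (4)!/(3!) = 4.

4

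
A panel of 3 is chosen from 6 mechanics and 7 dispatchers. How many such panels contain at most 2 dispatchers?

251

Split by how many dispatchers are chosen (0 through 2).
Sum: C(7,0)·C(6,3) + C(7,1)·C(6,2) + C(7,2)·C(6,1) = 20 + 105 + 126 = 251.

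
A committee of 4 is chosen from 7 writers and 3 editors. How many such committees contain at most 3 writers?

Split by how many writers are chosen (0 through 3).
Sum: C(7,0)·C(3,4) + C(7,1)·C(3,3) + C(7,2)·C(3,2) + C(7,3)·C(3,1) = 0 + 7 + 63 + 105 = 175.

175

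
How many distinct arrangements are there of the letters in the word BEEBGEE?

105

Letter multiplicities in BEEBGEE: B×2, E×4, G×1.
Dividing 7! = 5040 by 4!·2! = 48 for the repeated letters gives 105.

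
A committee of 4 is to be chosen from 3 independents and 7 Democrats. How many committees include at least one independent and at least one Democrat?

175

Unrestricted: C(10,4) = 210 ways to pick any 4 of the 10.
Subtract selections that omit an entire group: no independents → C(7,4) = 35; no Democrats → C(3,4) = 0.
Both groups omitted at once is impossible, so 210 − 35 = 175.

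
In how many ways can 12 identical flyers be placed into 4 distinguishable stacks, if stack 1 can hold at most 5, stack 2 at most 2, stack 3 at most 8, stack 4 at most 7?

Ignoring the caps, the number of non-negative solutions to x_1+…+x_4 = 12 is C(15,3) = 455.
Subtract solutions that violate a single cap (substitute x_i' = x_i − (cap_i+1)): x_1 ≥ 6 gives C(9,3) = 84; x_2 ≥ 3 gives C(12,3) = 220; x_3 ≥ 9 gives C(6,3) = 20; x_4 ≥ 8 gives C(7,3) = 35. Together 359.
Add back pairs where two caps are both exceeded: 20 + 0 + 0 + 1 + 4 + 0 = 25.
By inclusion–exclusion the count is 455 − 359 + 25 = 121.

121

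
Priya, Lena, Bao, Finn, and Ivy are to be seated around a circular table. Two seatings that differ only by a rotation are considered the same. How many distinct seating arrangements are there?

24

Fix one person's seat to break rotational symmetry; the remaining 4 people can be arranged in (4)! = 24 ways.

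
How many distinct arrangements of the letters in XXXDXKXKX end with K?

With the last slot taken by K, it remains to arrange the other 8 letters (XXXDXXKX).
Those 8 letters have X appearing 6 times, giving (8)!/(6!) = 56.

56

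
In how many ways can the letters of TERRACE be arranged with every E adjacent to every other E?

360

Treat the 2 copies of E as a single block. The multiset to arrange is then {EE, A, C, R, R, T}, 6 items in all.
That gives (6)!/(2!) = 360 arrangements.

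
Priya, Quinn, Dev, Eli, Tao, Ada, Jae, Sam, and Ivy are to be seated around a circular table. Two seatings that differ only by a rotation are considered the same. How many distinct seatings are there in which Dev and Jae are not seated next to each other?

30240

All circular seatings of 9 people number (8)! = 40320.
Seatings with Dev beside Jae: treat them as a block with 2 internal orders, giving 2 × (7)! = 10080.
Subtracting, 40320 − 10080 = 30240.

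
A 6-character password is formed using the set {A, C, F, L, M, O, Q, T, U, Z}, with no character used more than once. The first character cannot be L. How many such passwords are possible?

136080

The first character has 10−1 = 9 choices (anything except L).
The remaining 5 characters are filled from the other 9 symbols without repetition: 9 × 8 × 7 × 6 × 5 = 15120.
Total: 9 × 15120 = 136080.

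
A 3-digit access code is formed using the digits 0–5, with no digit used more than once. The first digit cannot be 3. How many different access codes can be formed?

The first digit has 6−1 = 5 choices (anything except 3).
The remaining 2 digits are filled from the other 5 symbols without repetition: 5 × 4 = 20.
Total: 5 × 20 = 100.

100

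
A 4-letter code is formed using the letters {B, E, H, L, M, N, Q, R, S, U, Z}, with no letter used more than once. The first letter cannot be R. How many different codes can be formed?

The first letter has 11−1 = 10 choices (anything except R).
The remaining 3 letters are filled from the other 10 symbols without repetition: 10 × 9 × 8 = 720.
Total: 10 × 720 = 7200.

7200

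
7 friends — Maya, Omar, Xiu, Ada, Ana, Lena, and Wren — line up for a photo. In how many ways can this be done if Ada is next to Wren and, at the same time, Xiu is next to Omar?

Treat {Ada,Wren} as one block (2 orders) and {Xiu,Omar} as another (2 orders).
That leaves 5 units to arrange: 2 × 2 × 5! = 4 × 120 = 480.

480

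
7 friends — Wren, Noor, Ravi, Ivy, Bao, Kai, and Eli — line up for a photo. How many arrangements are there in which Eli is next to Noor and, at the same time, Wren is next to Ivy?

480

Treat {Eli,Noor} as one block (2 orders) and {Wren,Ivy} as another (2 orders).
That leaves 5 units to arrange: 2 × 2 × 5! = 4 × 120 = 480.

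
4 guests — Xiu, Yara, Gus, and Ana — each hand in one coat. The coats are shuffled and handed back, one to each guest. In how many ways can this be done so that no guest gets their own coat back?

Let Aᵢ be the assignments in which guest i gets their own coat. We want the size of the complement of A₁∪…∪A_4.
By inclusion–exclusion this is Σ_{j=0}^{4} (−1)^j C(4,j)·(4−j)!.
Computing: 24 − 24 + 12 − 4 + 1 = 9.

9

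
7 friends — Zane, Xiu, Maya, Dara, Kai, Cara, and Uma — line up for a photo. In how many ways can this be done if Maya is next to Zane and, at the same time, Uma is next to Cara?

Treat {Maya,Zane} as one block (2 orders) and {Uma,Cara} as another (2 orders).
That leaves 5 units to arrange: 2 × 2 × 5! = 4 × 120 = 480.

480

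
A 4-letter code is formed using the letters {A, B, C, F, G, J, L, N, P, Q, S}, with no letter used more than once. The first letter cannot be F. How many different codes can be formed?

The first letter has 11−1 = 10 choices (anything except F).
The remaining 3 letters are filled from the other 10 symbols without repetition: 10 × 9 × 8 = 720.
Total: 10 × 720 = 7200.

7200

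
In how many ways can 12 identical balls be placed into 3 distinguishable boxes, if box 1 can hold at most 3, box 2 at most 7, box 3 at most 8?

22

By stars and bars, unrestricted non-negative solutions to x_1+…+x_3 = 12 number C(12+2,2) = 91.
Subtract solutions that violate a single cap (substitute x_i' = x_i − (cap_i+1)): x_1 ≥ 4 gives C(10,2) = 45; x_2 ≥ 8 gives C(6,2) = 15; x_3 ≥ 9 gives C(5,2) = 10. Together 70.
Add back pairs where two caps are both exceeded: 1 + 0 + 0 = 1.
By inclusion–exclusion the count is 91 − 70 + 1 = 22.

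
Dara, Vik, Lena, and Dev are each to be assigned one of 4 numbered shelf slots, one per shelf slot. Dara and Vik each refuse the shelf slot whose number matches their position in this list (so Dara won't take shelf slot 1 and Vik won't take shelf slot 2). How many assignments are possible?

Let Aᵢ (for i ∈ {1, 2}) be the placements that put person i in their forbidden shelf slot. Any j of these fix j positions, leaving (4−j)! ways to fill the rest, and there are C(2,j) ways to pick which j.
By inclusion–exclusion, the number of valid placements is Σ_{j=0}^{2} (−1)^j C(2,j)·(4−j)!.
Computing: 24 − 12 + 2 = 14.

14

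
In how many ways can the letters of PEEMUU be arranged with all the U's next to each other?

60

Treat the 2 copies of U as a single block. The multiset to arrange is then {UU, E, E, M, P}, 5 items in all.
That gives (5)!/(2!) = 60 arrangements.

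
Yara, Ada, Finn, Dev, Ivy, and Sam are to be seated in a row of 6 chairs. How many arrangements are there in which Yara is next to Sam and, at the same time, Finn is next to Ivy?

Treat {Yara,Sam} as one block (2 orders) and {Finn,Ivy} as another (2 orders).
That leaves 4 units to arrange: 2 × 2 × 4! = 4 × 24 = 96.

96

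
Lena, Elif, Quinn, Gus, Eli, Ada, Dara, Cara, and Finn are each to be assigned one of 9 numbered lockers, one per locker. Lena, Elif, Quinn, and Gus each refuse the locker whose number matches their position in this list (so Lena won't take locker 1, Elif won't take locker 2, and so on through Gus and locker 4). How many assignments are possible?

Let Aᵢ (for 1 ≤ i ≤ 4) be the placements that put person i in their forbidden locker. Any j of these fix j positions, leaving (9−j)! ways to fill the rest, and there are C(4,j) ways to pick which j.
By inclusion–exclusion, the number of valid placements is Σ_{j=0}^{4} (−1)^j C(4,j)·(9−j)!.
Computing: 362880 − 161280 + 30240 − 2880 + 120 = 229080.

229080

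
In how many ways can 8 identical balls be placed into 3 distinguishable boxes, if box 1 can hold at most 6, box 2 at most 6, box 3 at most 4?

29

Without the upper bounds there are C(10,2) = 45 ways to split 8 among 3 boxes.
Subtract solutions that violate a single cap (substitute x_i' = x_i − (cap_i+1)): x_1 ≥ 7 gives C(3,2) = 3; x_2 ≥ 7 gives C(3,2) = 3; x_3 ≥ 5 gives C(5,2) = 10. Together 16.
No two caps can be exceeded simultaneously, so the pair terms are all 0.
By inclusion–exclusion the count is 45 − 16 + 0 = 29.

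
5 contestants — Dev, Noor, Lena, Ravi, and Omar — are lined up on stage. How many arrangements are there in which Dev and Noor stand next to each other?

Glue Dev and Noor into one block (2 internal orders), leaving 4 units to arrange in a row.
So the count is 2·(4)! = 48.

48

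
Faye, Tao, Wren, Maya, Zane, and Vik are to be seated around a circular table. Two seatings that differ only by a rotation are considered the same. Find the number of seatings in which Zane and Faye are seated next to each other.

48

Glue Zane and Faye into a block (2 internal orders). Seating 5 units around a circle gives (4)! arrangements.
So 2 × (4)! = 2 × 24 = 48.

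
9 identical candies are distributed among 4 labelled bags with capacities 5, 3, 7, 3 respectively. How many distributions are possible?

88

By stars and bars, unrestricted non-negative solutions to x_1+…+x_4 = 9 number C(9+3,3) = 220.
Subtract solutions that violate a single cap (substitute x_i' = x_i − (cap_i+1)): x_1 ≥ 6 gives C(6,3) = 20; x_2 ≥ 4 gives C(8,3) = 56; x_3 ≥ 8 gives C(4,3) = 4; x_4 ≥ 4 gives C(8,3) = 56. Together 136.
Add back pairs where two caps are both exceeded: 0 + 0 + 0 + 0 + 4 + 0 = 4.
By inclusion–exclusion the count is 220 − 136 + 4 = 88.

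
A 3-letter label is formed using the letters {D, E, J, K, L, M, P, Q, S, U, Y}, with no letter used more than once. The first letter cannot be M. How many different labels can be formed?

900

The first letter has 11−1 = 10 choices (anything except M).
The remaining 2 letters are filled from the other 10 symbols without repetition: 10 × 9 = 90.
Total: 10 × 90 = 900.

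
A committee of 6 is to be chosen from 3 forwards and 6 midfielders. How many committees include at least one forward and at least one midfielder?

Unrestricted: C(9,6) = 84 ways to pick any 6 of the 9.
Selections missing a whole group: no forwards → C(6,6) = 1; no midfielders → C(3,6) = 0.
Both groups omitted at once is impossible, so 84 − 1 = 83.

83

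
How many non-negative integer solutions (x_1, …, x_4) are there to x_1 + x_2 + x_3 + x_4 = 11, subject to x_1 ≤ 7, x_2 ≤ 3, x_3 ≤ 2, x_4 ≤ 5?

53

Without the upper bounds there are C(14,3) = 364 ways to split 11 among 4 variables.
Subtract solutions that violate a single cap (substitute x_i' = x_i − (cap_i+1)): x_1 ≥ 8 gives C(6,3) = 20; x_2 ≥ 4 gives C(10,3) = 120; x_3 ≥ 3 gives C(11,3) = 165; x_4 ≥ 6 gives C(8,3) = 56. Together 361.
Add back pairs where two caps are both exceeded: 0 + 1 + 0 + 35 + 4 + 10 = 50.
By inclusion–exclusion the count is 364 − 361 + 50 = 53.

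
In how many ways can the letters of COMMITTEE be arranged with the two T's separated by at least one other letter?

Total arrangements of COMMITTEE: 9!/(2!·2!·2!) = 45360.
If the two T's are adjacent, glue them into one block, leaving 8 items to arrange: (8)!/(2!·2!) = 10080 ways.
Hence 45360 − 10080 = 35280.

35280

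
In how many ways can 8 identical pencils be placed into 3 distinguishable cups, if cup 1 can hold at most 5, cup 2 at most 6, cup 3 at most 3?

Ignoring the caps, the number of non-negative solutions to x_1+…+x_3 = 8 is C(10,2) = 45.
Subtract solutions that violate a single cap (substitute x_i' = x_i − (cap_i+1)): x_1 ≥ 6 gives C(4,2) = 6; x_2 ≥ 7 gives C(3,2) = 3; x_3 ≥ 4 gives C(6,2) = 15. Together 24.
No two caps can be exceeded simultaneously, so the pair terms are all 0.
By inclusion–exclusion the count is 45 − 24 + 0 = 21.

21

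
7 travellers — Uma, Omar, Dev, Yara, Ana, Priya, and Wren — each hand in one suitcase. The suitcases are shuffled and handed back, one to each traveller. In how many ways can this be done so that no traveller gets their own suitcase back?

This is the derangement count D_7: permutations of 7 items with no fixed point.
By inclusion–exclusion this is Σ_{j=0}^{7} (−1)^j C(7,j)·(7−j)!.
Computing: 5040 − 5040 + 2520 − 840 + 210 − 42 + 7 − 1 = 1854.

1854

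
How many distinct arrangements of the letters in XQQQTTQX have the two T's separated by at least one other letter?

315

Total arrangements of XQQQTTQX: 8!/(4!·2!·2!) = 420.
Arrangements with the T's together: treat TT as one letter, giving (7)!/(4!·2!) = 105.
Subtracting, 420 − 105 = 315 arrangements keep the T's apart.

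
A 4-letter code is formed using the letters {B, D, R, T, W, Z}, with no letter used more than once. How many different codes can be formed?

360

Choose and order 4 of the 6 symbols: the first letter has 6 options, the next 5, then 4, 3.
6 × 5 × 4 × 3 = 360.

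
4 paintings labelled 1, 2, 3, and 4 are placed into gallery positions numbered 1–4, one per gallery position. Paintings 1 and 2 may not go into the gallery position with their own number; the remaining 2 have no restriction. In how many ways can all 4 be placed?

Let Aᵢ (for i ∈ {1, 2}) be the placements that put painting i in its forbidden gallery position. Any j of these fix j positions, leaving (4−j)! ways to fill the rest, and there are C(2,j) ways to pick which j.
By inclusion–exclusion, the number of valid placements is Σ_{j=0}^{2} (−1)^j C(2,j)·(4−j)!.
Computing: 24 − 12 + 2 = 14.

14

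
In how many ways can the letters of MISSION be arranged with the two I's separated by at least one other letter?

900

There are 7!/(2!·2!) = 1260 arrangements of MISSION in total.
If the two I's are adjacent, glue them into one block, leaving 6 items to arrange: (6)!/(2!) = 360 ways.
Subtracting, 1260 − 360 = 900 arrangements keep the I's apart.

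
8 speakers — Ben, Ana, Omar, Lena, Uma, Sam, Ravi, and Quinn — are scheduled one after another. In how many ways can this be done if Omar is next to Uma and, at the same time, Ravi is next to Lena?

Treat {Omar,Uma} as one block (2 orders) and {Ravi,Lena} as another (2 orders).
That leaves 6 units to arrange: 2 × 2 × 6! = 4 × 720 = 2880.

2880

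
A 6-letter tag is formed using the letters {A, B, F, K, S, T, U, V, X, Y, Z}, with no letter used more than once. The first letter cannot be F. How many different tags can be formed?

The first letter has 11−1 = 10 choices (anything except F).
The remaining 5 letters are filled from the other 10 symbols without repetition: 10 × 9 × 8 × 7 × 6 = 30240.
Total: 10 × 30240 = 302400.

302400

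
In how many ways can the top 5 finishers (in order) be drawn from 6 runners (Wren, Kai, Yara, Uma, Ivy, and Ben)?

This is an ordered selection of 5 from 6: P(6,5).
That gives 6 × 5 × 4 × 3 × 2 = 720.

720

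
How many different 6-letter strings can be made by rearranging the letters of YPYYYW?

30

The 6 letters of YPYYYW have repeats: Y appearing 4 times.
The number of distinct arrangements is 6!/(4!) = 720/24 = 30.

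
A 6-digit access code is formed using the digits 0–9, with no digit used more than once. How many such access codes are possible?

151200

This is a permutation of 6 out of 10: P(10,6) = 10!/4!.
That product is 10 × 9 × 8 × 7 × 6 × 5 = 151200.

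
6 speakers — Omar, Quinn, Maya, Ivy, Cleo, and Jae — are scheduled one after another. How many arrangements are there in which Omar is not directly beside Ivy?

Of the 6! = 720 arrangements, those with Omar and Ivy adjacent number 2 × 5! = 240 (treat the pair as a block with 2 internal orders).
So 720 − 240 = 480 arrangements keep them apart.

480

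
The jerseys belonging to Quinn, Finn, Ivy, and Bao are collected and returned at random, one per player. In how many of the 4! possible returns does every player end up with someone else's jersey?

Count assignments avoiding every fixed point. For any j of the 4 players fixed to their old jersey, the other 4−j can be arranged in (4−j)! ways.
By inclusion–exclusion this is Σ_{j=0}^{4} (−1)^j C(4,j)·(4−j)!.
Computing: 24 − 24 + 12 − 4 + 1 = 9.

9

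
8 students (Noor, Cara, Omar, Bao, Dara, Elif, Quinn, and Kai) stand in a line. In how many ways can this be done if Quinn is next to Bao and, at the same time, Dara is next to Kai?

Treat {Quinn,Bao} as one block (2 orders) and {Dara,Kai} as another (2 orders).
That leaves 6 units to arrange: 2 × 2 × 6! = 4 × 720 = 2880.

2880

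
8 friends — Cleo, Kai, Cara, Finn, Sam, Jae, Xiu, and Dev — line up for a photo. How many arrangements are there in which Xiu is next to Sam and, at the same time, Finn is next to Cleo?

Treat {Xiu,Sam} as one block (2 orders) and {Finn,Cleo} as another (2 orders).
That leaves 6 units to arrange: 2 × 2 × 6! = 4 × 720 = 2880.

2880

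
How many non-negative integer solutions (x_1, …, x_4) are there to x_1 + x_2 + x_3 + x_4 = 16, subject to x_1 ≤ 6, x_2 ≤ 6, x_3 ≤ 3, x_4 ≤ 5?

Ignoring the caps, the number of non-negative solutions to x_1+…+x_4 = 16 is C(19,3) = 969.
Subtract solutions that violate a single cap (substitute x_i' = x_i − (cap_i+1)): x_1 ≥ 7 gives C(12,3) = 220; x_2 ≥ 7 gives C(12,3) = 220; x_3 ≥ 4 gives C(15,3) = 455; x_4 ≥ 6 gives C(13,3) = 286. Together 1181.
Add back pairs where two caps are both exceeded: 10 + 56 + 20 + 56 + 20 + 84 = 246.
By inclusion–exclusion the count is 969 − 1181 + 246 = 34.

34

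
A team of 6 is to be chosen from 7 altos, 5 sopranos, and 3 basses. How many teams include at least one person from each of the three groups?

3850

Unrestricted: C(15,6) = 5005 ways to pick any 6 of the 15.
Selections missing a whole group: no altos → C(8,6) = 28; no sopranos → C(10,6) = 210; no basses → C(12,6) = 924.
Add back selections omitting two groups (i.e. drawn from a single group): C(7,6) + C(5,6) + C(3,6) = 7.
By inclusion–exclusion: 5005 − 1162 + 7 = 3850.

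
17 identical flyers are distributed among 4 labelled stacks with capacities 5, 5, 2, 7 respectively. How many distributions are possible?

10

Without the upper bounds there are C(20,3) = 1140 ways to split 17 among 4 stacks.
Subtract solutions that violate a single cap (substitute x_i' = x_i − (cap_i+1)): x_1 ≥ 6 gives C(14,3) = 364; x_2 ≥ 6 gives C(14,3) = 364; x_3 ≥ 3 gives C(17,3) = 680; x_4 ≥ 8 gives C(12,3) = 220. Together 1628.
Add back pairs where two caps are both exceeded: 56 + 165 + 20 + 165 + 20 + 84 = 510.
Subtract triples: 10 + 0 + 1 + 1 = 12.
By inclusion–exclusion the count is 1140 − 1628 + 510 − 12 = 10.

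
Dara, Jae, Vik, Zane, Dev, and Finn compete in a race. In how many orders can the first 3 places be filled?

This is an ordered selection of 3 from 6: P(6,3).
That gives 6 × 5 × 4 = 120.

120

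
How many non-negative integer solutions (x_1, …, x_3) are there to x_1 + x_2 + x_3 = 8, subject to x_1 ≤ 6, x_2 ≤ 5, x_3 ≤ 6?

Without the upper bounds there are C(10,2) = 45 ways to split 8 among 3 variables.
Subtract solutions that violate a single cap (substitute x_i' = x_i − (cap_i+1)): x_1 ≥ 7 gives C(3,2) = 3; x_2 ≥ 6 gives C(4,2) = 6; x_3 ≥ 7 gives C(3,2) = 3. Together 12.
No two caps can be exceeded simultaneously, so the pair terms are all 0.
By inclusion–exclusion the count is 45 − 12 + 0 = 33.

33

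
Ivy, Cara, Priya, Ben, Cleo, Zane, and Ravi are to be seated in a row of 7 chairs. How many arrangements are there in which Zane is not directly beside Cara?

Of the 7! = 5040 arrangements, those with Zane and Cara adjacent number 2 × 6! = 1440 (treat the pair as a block with 2 internal orders).
So 5040 − 1440 = 3600 arrangements keep them apart.

3600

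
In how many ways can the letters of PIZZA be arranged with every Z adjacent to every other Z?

Treat the 2 copies of Z as a single block. The multiset to arrange is then {ZZ, A, I, P}, 4 items in all.
All 4 items are distinct, so there are (4)! = 24 arrangements.

24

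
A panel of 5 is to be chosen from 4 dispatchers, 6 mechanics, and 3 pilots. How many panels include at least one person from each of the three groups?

Unrestricted: C(13,5) = 1287 ways to pick any 5 of the 13.
Subtract selections that omit an entire group: no dispatchers → C(9,5) = 126; no mechanics → C(7,5) = 21; no pilots → C(10,5) = 252.
Add back selections omitting two groups (i.e. drawn from a single group): C(4,5) + C(6,5) + C(3,5) = 6.
By inclusion–exclusion: 1287 − 399 + 6 = 894.

894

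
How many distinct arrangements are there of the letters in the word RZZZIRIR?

Letter multiplicities in RZZZIRIR: I×2, R×3, Z×3.
Dividing 8! = 40320 by 3!·3!·2! = 72 for the repeated letters gives 560.

560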